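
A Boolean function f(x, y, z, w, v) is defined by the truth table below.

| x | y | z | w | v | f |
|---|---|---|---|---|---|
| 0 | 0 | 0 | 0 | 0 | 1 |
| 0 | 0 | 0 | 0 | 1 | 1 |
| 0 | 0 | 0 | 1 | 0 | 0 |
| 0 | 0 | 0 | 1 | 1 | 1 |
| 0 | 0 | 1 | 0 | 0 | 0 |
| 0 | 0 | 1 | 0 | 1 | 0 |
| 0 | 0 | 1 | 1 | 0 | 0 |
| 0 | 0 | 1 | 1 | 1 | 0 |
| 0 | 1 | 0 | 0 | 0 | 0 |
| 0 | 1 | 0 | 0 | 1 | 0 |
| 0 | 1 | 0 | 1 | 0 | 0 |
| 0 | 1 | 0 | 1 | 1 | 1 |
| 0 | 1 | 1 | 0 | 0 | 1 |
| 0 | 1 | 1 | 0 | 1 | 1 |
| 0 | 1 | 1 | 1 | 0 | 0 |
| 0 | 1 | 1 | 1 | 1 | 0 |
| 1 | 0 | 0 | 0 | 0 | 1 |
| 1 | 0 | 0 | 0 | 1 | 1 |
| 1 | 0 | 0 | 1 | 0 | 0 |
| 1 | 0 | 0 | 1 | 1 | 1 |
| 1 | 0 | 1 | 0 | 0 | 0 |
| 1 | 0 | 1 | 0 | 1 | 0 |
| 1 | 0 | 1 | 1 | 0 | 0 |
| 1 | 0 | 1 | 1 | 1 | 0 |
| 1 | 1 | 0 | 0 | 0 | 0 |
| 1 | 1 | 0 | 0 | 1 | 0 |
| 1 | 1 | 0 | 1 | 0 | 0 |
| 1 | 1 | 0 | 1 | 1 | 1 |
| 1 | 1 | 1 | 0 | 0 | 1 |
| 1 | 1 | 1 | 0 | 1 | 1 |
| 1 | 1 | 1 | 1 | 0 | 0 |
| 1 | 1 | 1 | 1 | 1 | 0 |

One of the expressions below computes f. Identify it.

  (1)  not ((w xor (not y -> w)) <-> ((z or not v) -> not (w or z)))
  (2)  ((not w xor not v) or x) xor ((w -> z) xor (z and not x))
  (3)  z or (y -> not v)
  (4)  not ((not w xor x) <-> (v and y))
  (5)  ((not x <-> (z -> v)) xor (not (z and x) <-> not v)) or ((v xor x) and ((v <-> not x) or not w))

1

(2) disagrees with f on (0,0,0,0,1) (formula → 0, table → 1); rule it out.
(3) disagrees with f on (0,0,0,1,0) (formula → 1, table → 0); rule it out.
(4) disagrees with f on (0,0,0,1,1) (formula → 0, table → 1); rule it out.
(5) disagrees with f on (0,0,0,0,0) (formula → 0, table → 1); rule it out.
Only (1) survives; checking it on all 32 rows confirms it matches f.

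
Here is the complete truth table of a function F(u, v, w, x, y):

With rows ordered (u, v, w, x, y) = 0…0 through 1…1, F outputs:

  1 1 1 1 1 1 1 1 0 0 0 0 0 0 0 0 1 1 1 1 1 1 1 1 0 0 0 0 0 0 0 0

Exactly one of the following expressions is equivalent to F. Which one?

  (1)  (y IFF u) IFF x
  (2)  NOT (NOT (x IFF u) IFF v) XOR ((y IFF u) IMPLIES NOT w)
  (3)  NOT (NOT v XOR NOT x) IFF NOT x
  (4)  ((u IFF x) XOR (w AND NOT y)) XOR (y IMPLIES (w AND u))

3

(1) fails at (0,0,0,0,0): the formula yields 0, F is 1.
(2) fails at (0,0,0,1,0): the formula yields 0, F is 1.
(4) fails at (0,0,0,0,0): the formula yields 0, F is 1.
(3) is the remaining candidate, and it agrees with F on all 32 inputs.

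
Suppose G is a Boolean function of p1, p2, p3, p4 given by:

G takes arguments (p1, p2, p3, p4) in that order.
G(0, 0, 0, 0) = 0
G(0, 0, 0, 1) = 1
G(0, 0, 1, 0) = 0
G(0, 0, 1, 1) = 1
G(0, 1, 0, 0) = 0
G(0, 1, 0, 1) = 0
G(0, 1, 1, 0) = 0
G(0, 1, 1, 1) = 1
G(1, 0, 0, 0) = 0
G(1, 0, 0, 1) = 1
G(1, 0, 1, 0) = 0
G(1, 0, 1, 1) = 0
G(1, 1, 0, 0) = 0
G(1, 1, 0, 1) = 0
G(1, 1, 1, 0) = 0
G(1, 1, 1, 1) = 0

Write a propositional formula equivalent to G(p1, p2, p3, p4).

G(p1, p2, p3, p4) = (((((NOT p1 AND NOT p2) AND NOT p3) AND p4) OR (((NOT p1 AND NOT p2) AND p3) AND p4)) OR (((NOT p1 AND p2) AND p3) AND p4)) OR (((p1 AND NOT p2) AND NOT p3) AND p4)

G=1 on 4 inputs: (0,0,0,1), (0,0,1,1), (0,1,1,1), (1,0,0,1). Reading each as a conjunction of literals (¬p1·¬p2·¬p3·p4, ¬p1·¬p2·p3·p4, ¬p1·p2·p3·p4, p1·¬p2·¬p3·p4) and taking the OR gives the canonical DNF.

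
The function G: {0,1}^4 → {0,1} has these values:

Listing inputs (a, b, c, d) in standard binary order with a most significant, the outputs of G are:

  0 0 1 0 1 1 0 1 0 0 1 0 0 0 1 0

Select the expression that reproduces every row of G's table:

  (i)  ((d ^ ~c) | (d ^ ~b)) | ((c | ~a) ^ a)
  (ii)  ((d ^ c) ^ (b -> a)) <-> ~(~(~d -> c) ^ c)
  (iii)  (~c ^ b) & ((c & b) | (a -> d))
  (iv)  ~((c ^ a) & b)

ii

(i) disagrees with G on (0,0,0,0) (formula → 1, table → 0); rule it out.
(iii) disagrees with G on (0,0,0,0) (formula → 1, table → 0); rule it out.
(iv) disagrees with G on (0,0,0,0) (formula → 1, table → 0); rule it out.
Only (ii) survives; checking it on all 16 rows confirms it matches G.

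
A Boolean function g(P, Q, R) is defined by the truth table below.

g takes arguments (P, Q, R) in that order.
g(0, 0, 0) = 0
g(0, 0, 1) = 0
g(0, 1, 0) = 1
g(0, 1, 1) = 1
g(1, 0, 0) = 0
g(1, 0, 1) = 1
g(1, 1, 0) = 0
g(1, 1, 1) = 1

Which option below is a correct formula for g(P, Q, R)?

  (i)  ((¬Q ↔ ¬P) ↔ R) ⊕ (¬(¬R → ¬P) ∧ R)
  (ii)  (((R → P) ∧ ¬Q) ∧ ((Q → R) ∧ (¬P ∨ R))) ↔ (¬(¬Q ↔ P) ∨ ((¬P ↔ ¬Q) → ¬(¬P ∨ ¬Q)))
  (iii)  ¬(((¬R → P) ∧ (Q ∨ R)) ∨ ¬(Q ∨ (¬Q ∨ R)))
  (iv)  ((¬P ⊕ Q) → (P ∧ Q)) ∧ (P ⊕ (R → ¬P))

iv

(i) fails at (0,0,1): the formula yields 1, g is 0.
(ii) fails at (0,0,0): the formula yields 1, g is 0.
(iii) fails at (0,0,0): the formula yields 1, g is 0.
Only (iv) survives; checking it on all 8 rows confirms it matches g.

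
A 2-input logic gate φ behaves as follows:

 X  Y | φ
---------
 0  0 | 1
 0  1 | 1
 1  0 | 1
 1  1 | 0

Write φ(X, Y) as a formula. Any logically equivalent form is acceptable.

φ(X, Y) = (X · Y)'

The output is 0 only when every input is 1 — NAND of all inputs.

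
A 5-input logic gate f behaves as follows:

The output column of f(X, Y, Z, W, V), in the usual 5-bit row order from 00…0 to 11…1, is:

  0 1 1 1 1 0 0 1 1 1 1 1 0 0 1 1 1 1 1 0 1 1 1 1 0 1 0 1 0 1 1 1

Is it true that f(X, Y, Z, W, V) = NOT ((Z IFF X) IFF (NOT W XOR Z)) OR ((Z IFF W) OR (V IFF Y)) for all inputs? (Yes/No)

Check the formula against f row by row:
  X=0, Y=0, Z=0, W=0, V=0: formula gives 1, but f = 0 ✗
A single disagreement suffices: at (0,0,0,0,0) they differ, so the formula does not compute f.

No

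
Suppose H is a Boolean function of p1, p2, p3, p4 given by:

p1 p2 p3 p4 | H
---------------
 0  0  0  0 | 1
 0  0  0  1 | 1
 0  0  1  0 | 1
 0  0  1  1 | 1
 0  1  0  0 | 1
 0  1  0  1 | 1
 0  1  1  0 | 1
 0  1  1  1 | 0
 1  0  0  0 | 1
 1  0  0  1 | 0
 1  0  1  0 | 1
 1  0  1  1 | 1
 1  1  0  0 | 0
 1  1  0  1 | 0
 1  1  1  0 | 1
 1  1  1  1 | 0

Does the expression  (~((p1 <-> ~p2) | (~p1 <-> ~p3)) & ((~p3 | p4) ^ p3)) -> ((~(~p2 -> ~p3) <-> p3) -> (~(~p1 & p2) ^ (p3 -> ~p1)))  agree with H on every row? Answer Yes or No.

No

Evaluate (~((p1 <-> ~p2) | (~p1 <-> ~p3)) & ((~p3 | p4) ^ p3)) -> ((~(~p2 -> ~p3) <-> p3) -> (~(~p1 & p2) ^ (p3 -> ~p1))) on each row and compare to H:
  p1=0, p2=0, p3=0, p4=0: formula gives 1, H = 1 ✓
  p1=0, p2=0, p3=0, p4=1: formula gives 1, H = 1 ✓
  p1=0, p2=0, p3=1, p4=0: formula gives 0, but H = 1 ✗
Row (0,0,1,0) is a counterexample, so the formula is not equivalent to H.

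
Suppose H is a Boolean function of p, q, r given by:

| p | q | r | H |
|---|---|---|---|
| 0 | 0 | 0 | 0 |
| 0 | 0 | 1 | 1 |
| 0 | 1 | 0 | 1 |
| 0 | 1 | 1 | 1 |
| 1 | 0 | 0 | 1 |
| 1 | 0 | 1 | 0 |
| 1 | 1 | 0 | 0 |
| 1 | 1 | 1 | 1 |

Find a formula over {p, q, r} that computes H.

H(p, q, r) = NOT ((((NOT p AND NOT q) AND NOT r) OR ((p AND NOT q) AND r)) OR ((p AND q) AND NOT r))

There are just 3 zero rows: (0,0,0), (1,0,1), (1,1,0). Their minterms are ¬p·¬q·¬r, p·¬q·r, p·q·¬r; the OR of those covers precisely the 0-outputs, and negating it yields H.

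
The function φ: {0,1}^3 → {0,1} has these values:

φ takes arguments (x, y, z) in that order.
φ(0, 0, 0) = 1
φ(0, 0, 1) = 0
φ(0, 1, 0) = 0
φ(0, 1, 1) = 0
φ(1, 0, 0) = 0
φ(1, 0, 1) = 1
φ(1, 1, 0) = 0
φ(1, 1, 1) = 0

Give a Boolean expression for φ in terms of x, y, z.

Collect the rows where φ=1 — (0,0,0), (1,0,1) — and write one minterm per row: ¬x·¬y·¬z, x·¬y·z. Their union (logical OR) reproduces the table exactly.

φ(x, y, z) = ((not x and not y) and not z) or ((x and not y) and z)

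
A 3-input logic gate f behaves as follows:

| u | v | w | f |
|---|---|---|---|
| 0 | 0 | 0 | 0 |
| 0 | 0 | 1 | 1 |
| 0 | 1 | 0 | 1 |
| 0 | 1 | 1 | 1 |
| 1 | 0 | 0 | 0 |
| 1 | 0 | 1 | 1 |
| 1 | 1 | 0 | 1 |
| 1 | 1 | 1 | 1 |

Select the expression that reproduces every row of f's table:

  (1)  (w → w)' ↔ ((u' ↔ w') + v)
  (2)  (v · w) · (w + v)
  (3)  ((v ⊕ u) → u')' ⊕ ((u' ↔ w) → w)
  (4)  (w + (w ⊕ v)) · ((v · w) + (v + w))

4

(1): at (0,1,0) it gives 0, but f = 1 — eliminated.
(2): at (0,0,1) it gives 0, but f = 1 — eliminated.
(3): at (0,0,0) it gives 1, but f = 0 — eliminated.
(4) is the remaining candidate, and it agrees with f on all 8 inputs.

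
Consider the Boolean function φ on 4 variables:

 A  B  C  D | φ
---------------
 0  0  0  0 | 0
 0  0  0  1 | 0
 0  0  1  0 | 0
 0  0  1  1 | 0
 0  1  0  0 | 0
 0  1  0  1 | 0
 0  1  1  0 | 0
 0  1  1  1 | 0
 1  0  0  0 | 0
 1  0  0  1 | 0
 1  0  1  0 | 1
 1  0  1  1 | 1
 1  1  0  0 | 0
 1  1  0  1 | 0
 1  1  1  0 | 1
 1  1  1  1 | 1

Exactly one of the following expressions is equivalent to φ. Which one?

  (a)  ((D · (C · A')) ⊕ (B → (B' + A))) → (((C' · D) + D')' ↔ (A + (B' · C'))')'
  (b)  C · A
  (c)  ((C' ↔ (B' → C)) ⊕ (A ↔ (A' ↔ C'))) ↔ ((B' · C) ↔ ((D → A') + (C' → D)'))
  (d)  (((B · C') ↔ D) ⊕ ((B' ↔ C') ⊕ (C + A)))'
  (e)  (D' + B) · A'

b

(a) disagrees with φ on (0,0,1,0) (formula → 1, table → 0); rule it out.
(c) disagrees with φ on (0,0,0,0) (formula → 1, table → 0); rule it out.
(d) disagrees with φ on (0,0,0,0) (formula → 1, table → 0); rule it out.
(e) disagrees with φ on (0,0,0,0) (formula → 1, table → 0); rule it out.
(b) is the remaining candidate, and it agrees with φ on all 16 inputs.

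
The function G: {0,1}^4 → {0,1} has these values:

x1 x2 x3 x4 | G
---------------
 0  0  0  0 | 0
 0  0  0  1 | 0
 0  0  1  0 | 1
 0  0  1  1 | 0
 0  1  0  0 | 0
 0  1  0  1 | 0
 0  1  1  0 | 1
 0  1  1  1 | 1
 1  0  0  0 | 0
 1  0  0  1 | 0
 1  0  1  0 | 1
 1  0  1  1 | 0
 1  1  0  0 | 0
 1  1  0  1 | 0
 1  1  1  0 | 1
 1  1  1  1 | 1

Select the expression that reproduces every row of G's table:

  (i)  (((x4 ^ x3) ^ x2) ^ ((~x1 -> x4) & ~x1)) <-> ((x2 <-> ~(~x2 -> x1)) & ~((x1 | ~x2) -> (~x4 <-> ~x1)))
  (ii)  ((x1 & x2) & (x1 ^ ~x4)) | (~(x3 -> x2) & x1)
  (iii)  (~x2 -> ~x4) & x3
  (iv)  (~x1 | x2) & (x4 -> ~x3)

iii

(i): at (0,0,0,0) it gives 1, but G = 0 — eliminated.
(ii): at (0,0,1,0) it gives 0, but G = 1 — eliminated.
(iv): at (0,0,0,0) it gives 1, but G = 0 — eliminated.
That leaves (iii). Evaluating it on every row reproduces the table of G exactly.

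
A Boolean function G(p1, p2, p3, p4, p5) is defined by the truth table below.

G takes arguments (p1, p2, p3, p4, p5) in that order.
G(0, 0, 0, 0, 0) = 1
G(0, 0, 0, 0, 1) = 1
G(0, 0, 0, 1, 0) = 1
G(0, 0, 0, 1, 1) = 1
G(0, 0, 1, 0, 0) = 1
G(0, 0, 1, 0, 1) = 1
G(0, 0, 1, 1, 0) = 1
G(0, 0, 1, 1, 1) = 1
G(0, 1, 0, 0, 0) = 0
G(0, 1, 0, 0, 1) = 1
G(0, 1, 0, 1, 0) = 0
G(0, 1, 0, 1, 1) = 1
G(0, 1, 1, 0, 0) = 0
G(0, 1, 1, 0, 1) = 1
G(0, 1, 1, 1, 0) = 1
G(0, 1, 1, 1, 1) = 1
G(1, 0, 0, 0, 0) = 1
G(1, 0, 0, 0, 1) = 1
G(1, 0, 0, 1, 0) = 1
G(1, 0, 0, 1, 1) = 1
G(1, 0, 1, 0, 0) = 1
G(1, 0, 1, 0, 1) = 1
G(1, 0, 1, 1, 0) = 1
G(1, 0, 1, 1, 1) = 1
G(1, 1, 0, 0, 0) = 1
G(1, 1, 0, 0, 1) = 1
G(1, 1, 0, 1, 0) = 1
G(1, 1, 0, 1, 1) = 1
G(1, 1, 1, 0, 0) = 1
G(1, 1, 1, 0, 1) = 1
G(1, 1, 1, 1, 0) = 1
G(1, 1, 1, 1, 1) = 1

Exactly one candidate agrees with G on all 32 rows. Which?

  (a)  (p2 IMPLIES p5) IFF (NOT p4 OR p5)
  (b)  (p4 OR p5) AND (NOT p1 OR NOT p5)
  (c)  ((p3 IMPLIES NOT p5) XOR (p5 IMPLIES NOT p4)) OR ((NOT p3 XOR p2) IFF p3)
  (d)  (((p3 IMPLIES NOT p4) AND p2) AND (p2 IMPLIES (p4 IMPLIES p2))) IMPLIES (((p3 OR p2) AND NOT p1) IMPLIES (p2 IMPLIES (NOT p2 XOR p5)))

(a) fails at (0,0,0,1,0): the formula yields 0, G is 1.
(b) fails at (0,0,0,0,0): the formula yields 0, G is 1.
(c) fails at (0,0,0,0,0): the formula yields 0, G is 1.
Only (d) survives; checking it on all 32 rows confirms it matches G.

d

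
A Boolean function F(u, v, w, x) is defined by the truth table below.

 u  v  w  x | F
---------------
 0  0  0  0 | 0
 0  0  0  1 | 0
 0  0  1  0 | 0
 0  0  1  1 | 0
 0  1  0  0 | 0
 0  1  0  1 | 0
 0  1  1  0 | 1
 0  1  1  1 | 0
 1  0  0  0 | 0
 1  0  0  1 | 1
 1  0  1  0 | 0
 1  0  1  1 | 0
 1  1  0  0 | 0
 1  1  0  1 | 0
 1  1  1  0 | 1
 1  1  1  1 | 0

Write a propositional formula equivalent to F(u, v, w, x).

F(u, v, w, x) = ((((~u & v) & w) & ~x) | (((u & ~v) & ~w) & x)) | (((u & v) & w) & ~x)

F=1 on 3 inputs: (0,1,1,0), (1,0,0,1), (1,1,1,0). Reading each as a conjunction of literals (¬u·v·w·¬x, u·¬v·¬w·x, u·v·w·¬x) and taking the OR gives the canonical DNF.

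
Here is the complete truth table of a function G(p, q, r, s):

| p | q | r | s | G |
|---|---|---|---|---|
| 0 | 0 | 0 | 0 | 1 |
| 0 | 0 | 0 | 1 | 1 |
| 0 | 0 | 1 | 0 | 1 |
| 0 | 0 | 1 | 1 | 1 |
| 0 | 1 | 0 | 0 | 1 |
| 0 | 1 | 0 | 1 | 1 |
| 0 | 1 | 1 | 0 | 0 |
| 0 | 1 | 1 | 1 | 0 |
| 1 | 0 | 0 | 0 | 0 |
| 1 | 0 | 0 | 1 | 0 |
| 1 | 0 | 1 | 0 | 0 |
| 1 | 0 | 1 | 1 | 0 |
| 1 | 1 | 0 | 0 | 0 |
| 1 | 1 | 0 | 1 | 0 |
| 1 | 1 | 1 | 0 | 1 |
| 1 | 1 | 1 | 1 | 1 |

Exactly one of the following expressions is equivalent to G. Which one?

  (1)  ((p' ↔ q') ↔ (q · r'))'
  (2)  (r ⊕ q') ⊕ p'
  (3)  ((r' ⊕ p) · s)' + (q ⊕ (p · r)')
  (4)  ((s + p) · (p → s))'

(2) disagrees with G on (0,0,0,0) (formula → 0, table → 1); rule it out.
(3) disagrees with G on (0,1,0,1) (formula → 0, table → 1); rule it out.
(4) disagrees with G on (0,0,0,1) (formula → 0, table → 1); rule it out.
Only (1) survives; checking it on all 16 rows confirms it matches G.

1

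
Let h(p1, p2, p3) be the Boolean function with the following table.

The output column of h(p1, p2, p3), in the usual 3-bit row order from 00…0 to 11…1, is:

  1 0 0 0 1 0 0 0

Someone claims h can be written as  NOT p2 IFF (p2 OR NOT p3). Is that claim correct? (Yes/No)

Check the formula against h row by row:
  p1=0, p2=0, p3=0: formula gives 1, h = 1 ✓
  p1=0, p2=0, p3=1: formula gives 0, h = 0 ✓
  p1=0, p2=1, p3=0: formula gives 0, h = 0 ✓
  p1=0, p2=1, p3=1: formula gives 0, h = 0 ✓
  p1=1, p2=0, p3=0: formula gives 1, h = 1 ✓
  … (the remaining 3 rows also agree.)
No disagreement on any input; they are logically equivalent.

Yes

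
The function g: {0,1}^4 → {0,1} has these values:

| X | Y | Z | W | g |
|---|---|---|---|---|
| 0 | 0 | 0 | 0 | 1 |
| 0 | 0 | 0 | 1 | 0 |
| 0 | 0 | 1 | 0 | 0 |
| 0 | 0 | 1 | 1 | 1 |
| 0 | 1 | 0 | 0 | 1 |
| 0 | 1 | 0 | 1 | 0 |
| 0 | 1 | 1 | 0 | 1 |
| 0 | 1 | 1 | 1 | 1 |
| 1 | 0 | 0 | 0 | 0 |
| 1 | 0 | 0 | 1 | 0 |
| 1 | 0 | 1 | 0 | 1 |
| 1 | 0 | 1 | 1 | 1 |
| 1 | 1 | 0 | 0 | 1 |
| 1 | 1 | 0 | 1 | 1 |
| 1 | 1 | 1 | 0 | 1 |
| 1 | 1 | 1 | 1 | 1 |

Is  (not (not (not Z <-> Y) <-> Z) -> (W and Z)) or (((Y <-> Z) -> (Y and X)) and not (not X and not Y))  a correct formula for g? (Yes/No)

Evaluate (not (not (not Z <-> Y) <-> Z) -> (W and Z)) or (((Y <-> Z) -> (Y and X)) and not (not X and not Y)) on each row and compare to g:
  X=0, Y=0, Z=0, W=0: formula gives 0, but g = 1 ✗
A single disagreement suffices: at (0,0,0,0) they differ, so the formula does not compute g.

No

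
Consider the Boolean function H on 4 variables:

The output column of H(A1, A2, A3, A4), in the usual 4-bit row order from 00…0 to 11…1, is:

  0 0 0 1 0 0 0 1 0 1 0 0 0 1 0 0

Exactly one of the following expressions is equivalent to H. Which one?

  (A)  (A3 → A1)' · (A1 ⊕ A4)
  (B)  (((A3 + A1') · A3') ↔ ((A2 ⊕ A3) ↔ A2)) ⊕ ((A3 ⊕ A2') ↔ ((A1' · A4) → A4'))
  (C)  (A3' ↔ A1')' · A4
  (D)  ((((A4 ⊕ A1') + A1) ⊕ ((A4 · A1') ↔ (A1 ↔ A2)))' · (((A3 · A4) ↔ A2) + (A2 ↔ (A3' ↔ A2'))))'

C

(A) fails at (1,0,0,1): the formula yields 0, H is 1.
(B) fails at (0,0,0,1): the formula yields 1, H is 0.
(D) fails at (0,0,0,0): the formula yields 1, H is 0.
That leaves (C). Evaluating it on every row reproduces the table of H exactly.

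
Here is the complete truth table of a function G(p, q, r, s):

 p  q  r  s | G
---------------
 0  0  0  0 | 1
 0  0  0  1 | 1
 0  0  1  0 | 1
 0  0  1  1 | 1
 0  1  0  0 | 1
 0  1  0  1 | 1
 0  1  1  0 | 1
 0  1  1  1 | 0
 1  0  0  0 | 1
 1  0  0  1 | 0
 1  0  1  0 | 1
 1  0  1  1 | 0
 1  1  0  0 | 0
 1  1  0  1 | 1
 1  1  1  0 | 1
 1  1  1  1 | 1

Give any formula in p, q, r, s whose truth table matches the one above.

The 0-rows are (0,1,1,1), (1,0,0,1), (1,0,1,1), (1,1,0,0). Take each as a conjunction (¬p·q·r·s, p·¬q·¬r·s, p·¬q·r·s, p·q·¬r·¬s), form their disjunction, and complement — that gives a formula that is 1 everywhere G is.

G(p, q, r, s) = ~((((((~p & q) & r) & s) | (((p & ~q) & ~r) & s)) | (((p & ~q) & r) & s)) | (((p & q) & ~r) & ~s))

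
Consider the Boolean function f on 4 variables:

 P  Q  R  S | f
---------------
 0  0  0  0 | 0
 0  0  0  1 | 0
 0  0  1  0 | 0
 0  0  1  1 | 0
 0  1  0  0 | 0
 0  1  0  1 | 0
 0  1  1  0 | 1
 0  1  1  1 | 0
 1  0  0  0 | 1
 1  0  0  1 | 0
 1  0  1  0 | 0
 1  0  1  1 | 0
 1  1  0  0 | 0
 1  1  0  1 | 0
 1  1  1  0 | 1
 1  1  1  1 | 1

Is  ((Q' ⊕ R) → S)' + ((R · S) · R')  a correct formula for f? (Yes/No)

No

Check the formula against f row by row:
  P=0, Q=0, R=0, S=0: formula gives 1, but f = 0 ✗
Row (0,0,0,0) is a counterexample, so the formula is not equivalent to f.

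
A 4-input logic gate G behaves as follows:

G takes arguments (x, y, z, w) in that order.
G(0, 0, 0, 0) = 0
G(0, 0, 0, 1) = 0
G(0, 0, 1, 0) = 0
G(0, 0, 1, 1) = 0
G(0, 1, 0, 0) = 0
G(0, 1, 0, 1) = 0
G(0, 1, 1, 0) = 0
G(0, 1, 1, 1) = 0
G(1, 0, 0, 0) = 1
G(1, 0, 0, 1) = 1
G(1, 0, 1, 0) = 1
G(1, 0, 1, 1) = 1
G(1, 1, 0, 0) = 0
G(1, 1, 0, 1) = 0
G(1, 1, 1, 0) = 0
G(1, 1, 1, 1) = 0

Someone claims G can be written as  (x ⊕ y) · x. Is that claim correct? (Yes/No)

Yes

Check the formula against G row by row:
  x=0, y=0, z=0, w=0: formula gives 0, G = 0 ✓
  x=0, y=0, z=0, w=1: formula gives 0, G = 0 ✓
  x=0, y=0, z=1, w=0: formula gives 0, G = 0 ✓
  x=0, y=0, z=1, w=1: formula gives 0, G = 0 ✓
  …and likewise for the remaining 12 rows.
Every row agrees, so the formula is equivalent.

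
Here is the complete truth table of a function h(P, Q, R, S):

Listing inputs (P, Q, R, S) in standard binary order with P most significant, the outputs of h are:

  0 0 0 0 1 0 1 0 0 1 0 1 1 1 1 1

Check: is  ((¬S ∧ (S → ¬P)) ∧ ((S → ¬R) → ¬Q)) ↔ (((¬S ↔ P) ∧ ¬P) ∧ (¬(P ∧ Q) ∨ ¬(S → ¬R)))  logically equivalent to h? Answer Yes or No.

Yes

Test each input against both h and the formula:
  P=0, Q=0, R=0, S=0: formula gives 0, h = 0 ✓
  P=0, Q=0, R=0, S=1: formula gives 0, h = 0 ✓
  P=0, Q=0, R=1, S=0: formula gives 0, h = 0 ✓
  P=0, Q=0, R=1, S=1: formula gives 0, h = 0 ✓
  … (the remaining 12 rows also agree.)
Every row agrees, so the formula is equivalent.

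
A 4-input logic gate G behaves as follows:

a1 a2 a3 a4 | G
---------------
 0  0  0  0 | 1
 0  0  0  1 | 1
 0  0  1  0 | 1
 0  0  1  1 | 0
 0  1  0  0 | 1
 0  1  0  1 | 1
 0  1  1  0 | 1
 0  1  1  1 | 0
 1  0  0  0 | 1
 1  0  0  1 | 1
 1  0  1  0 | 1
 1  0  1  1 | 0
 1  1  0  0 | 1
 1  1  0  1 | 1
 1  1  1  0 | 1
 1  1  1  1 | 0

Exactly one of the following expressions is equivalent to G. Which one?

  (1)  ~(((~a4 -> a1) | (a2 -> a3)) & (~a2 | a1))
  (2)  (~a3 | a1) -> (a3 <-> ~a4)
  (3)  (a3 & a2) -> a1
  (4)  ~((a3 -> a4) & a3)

4

(1) fails at (0,0,0,0): the formula yields 0, G is 1.
(2) fails at (0,0,0,0): the formula yields 0, G is 1.
(3) fails at (0,0,1,1): the formula yields 1, G is 0.
That leaves (4). Evaluating it on every row reproduces the table of G exactly.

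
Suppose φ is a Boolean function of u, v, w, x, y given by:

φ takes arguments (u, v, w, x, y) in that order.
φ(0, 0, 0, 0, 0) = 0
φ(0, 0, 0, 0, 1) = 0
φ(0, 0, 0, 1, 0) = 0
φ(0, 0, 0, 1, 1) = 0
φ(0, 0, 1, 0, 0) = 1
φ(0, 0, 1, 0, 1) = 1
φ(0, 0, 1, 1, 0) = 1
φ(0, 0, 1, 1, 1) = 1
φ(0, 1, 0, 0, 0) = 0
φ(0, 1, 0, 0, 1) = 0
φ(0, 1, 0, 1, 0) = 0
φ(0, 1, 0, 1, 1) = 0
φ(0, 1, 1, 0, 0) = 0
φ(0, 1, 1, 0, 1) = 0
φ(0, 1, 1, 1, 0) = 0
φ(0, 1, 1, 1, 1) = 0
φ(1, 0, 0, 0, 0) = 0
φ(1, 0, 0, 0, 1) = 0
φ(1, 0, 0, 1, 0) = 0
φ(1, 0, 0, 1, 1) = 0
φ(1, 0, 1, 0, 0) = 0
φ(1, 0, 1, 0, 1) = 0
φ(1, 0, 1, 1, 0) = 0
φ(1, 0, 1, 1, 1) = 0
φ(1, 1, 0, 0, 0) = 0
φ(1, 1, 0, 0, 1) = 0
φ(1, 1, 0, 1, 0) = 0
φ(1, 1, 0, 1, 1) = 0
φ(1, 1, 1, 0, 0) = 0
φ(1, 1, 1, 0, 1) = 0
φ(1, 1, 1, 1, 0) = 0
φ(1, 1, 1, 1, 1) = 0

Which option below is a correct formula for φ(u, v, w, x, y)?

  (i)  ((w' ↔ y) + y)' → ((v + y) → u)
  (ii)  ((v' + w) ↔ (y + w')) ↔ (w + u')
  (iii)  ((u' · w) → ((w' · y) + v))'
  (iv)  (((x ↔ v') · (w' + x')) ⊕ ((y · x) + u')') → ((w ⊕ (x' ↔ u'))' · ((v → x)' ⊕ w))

iii

(i) disagrees with φ on (0,0,0,0,0) (formula → 1, table → 0); rule it out.
(ii) disagrees with φ on (0,0,0,0,0) (formula → 1, table → 0); rule it out.
(iv) disagrees with φ on (0,0,0,0,0) (formula → 1, table → 0); rule it out.
(iii) is the remaining candidate, and it agrees with φ on all 32 inputs.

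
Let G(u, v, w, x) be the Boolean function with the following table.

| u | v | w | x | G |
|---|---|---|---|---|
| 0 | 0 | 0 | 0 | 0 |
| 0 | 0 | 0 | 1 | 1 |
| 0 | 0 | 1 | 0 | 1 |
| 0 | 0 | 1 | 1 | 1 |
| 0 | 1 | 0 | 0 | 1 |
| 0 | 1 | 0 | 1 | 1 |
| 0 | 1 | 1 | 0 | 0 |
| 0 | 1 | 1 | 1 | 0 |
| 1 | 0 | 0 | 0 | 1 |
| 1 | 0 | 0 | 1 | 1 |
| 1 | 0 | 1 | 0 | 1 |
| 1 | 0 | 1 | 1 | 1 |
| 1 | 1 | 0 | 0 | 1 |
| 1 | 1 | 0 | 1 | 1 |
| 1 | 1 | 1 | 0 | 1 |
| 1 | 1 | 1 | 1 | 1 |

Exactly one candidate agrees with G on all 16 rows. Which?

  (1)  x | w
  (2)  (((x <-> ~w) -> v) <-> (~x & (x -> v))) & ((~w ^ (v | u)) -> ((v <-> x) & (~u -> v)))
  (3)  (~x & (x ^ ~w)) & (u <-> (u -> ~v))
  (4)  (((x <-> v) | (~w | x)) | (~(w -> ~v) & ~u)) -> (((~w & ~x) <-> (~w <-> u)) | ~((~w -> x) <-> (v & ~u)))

(1): at (0,1,0,0) it gives 0, but G = 1 — eliminated.
(2): at (0,0,0,1) it gives 0, but G = 1 — eliminated.
(3): at (0,0,0,1) it gives 0, but G = 1 — eliminated.
That leaves (4). Evaluating it on every row reproduces the table of G exactly.

4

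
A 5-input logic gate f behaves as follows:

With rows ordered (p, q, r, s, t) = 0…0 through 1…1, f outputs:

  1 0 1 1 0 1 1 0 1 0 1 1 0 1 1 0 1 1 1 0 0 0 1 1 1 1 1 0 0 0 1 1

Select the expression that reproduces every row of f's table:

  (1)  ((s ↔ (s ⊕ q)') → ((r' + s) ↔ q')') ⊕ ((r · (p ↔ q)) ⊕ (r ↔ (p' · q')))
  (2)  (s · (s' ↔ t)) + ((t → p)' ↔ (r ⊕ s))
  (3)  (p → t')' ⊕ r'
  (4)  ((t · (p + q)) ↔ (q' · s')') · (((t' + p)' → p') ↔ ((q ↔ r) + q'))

(1): at (0,0,0,0,1) it gives 1, but f = 0 — eliminated.
(3): at (0,0,0,0,1) it gives 1, but f = 0 — eliminated.
(4): at (0,0,0,0,1) it gives 1, but f = 0 — eliminated.
(2) is the remaining candidate, and it agrees with f on all 32 inputs.

2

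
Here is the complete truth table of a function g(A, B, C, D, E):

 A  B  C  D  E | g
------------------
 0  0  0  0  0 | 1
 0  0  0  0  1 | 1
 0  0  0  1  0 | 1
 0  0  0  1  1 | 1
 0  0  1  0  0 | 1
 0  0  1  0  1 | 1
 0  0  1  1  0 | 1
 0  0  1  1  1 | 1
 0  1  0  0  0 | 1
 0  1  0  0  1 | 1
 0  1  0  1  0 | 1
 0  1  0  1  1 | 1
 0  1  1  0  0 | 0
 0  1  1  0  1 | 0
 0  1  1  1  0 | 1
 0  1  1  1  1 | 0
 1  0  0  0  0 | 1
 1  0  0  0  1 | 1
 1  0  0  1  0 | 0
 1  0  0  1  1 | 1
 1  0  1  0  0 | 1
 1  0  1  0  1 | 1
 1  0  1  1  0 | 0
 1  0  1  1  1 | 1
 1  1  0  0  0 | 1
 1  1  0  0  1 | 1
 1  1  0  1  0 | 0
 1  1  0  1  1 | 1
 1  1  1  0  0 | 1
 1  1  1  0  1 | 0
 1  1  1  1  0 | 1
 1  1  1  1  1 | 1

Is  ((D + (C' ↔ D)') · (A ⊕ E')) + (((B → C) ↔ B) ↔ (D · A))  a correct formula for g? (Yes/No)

No

Evaluate ((D + (C' ↔ D)') · (A ⊕ E')) + (((B → C) ↔ B) ↔ (D · A)) on each row and compare to g:
  A=0, B=0, C=0, D=0, E=0: formula gives 1, g = 1 ✓
  A=0, B=0, C=0, D=0, E=1: formula gives 1, g = 1 ✓
  A=0, B=0, C=0, D=1, E=0: formula gives 1, g = 1 ✓
  A=0, B=0, C=0, D=1, E=1: formula gives 1, g = 1 ✓
  …
  A=1, B=1, C=1, D=0, E=0: formula gives 0, but g = 1 ✗
Since they disagree at (1,1,1,0,0), the expression is not a correct formula for g.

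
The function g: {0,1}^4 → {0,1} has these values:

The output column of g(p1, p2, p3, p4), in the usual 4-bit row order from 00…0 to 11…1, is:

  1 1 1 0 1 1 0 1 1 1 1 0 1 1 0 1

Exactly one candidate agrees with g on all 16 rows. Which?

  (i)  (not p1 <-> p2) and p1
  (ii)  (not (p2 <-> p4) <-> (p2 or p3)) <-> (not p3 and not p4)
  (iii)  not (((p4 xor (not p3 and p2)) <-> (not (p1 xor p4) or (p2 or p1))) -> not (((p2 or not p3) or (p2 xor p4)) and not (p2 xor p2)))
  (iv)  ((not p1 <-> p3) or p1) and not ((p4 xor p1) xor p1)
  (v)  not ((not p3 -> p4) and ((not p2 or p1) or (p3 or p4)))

ii

(i): at (0,0,0,0) it gives 0, but g = 1 — eliminated.
(iii): at (0,0,0,0) it gives 0, but g = 1 — eliminated.
(iv): at (0,0,0,0) it gives 0, but g = 1 — eliminated.
(v): at (0,0,0,1) it gives 0, but g = 1 — eliminated.
That leaves (ii). Evaluating it on every row reproduces the table of g exactly.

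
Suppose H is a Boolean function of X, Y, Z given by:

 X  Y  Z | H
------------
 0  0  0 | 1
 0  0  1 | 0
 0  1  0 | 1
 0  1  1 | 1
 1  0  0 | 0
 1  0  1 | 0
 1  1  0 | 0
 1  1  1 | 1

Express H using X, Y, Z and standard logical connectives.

H(X, Y, Z) = ((((NOT X AND NOT Y) AND NOT Z) OR ((NOT X AND Y) AND NOT Z)) OR ((NOT X AND Y) AND Z)) OR ((X AND Y) AND Z)

The 1-rows are (0,0,0), (0,1,0), (0,1,1), (1,1,1). Each contributes one minterm — ¬X·¬Y·¬Z; ¬X·Y·¬Z; ¬X·Y·Z; X·Y·Z — and their disjunction is a sum-of-products form of H.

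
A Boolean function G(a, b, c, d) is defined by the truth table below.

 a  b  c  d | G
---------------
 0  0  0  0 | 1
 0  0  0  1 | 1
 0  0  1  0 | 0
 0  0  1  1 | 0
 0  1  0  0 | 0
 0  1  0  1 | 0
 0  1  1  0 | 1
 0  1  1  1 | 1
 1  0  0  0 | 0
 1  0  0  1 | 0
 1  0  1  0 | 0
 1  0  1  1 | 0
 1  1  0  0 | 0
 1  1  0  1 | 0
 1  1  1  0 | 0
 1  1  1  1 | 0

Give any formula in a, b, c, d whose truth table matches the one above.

G(a, b, c, d) = (((((a' · b') · c') · d') + (((a' · b') · c') · d)) + (((a' · b) · c) · d')) + (((a' · b) · c) · d)

The 1-rows are (0,0,0,0), (0,0,0,1), (0,1,1,0), (0,1,1,1). Each contributes one minterm — ¬a·¬b·¬c·¬d; ¬a·¬b·¬c·d; ¬a·b·c·¬d; ¬a·b·c·d — and their disjunction is a sum-of-products form of G.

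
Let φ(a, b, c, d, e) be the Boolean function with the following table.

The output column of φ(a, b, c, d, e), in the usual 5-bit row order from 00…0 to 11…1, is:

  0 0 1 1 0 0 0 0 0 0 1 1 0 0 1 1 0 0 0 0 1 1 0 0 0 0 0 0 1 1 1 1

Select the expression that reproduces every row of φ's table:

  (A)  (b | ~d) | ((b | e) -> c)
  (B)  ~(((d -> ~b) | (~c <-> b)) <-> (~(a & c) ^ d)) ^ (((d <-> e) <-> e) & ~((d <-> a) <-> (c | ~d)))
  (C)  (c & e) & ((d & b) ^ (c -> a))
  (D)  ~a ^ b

B

(A) disagrees with φ on (0,0,0,0,0) (formula → 1, table → 0); rule it out.
(C) disagrees with φ on (0,0,0,1,0) (formula → 0, table → 1); rule it out.
(D) disagrees with φ on (0,0,0,0,0) (formula → 1, table → 0); rule it out.
That leaves (B). Evaluating it on every row reproduces the table of φ exactly.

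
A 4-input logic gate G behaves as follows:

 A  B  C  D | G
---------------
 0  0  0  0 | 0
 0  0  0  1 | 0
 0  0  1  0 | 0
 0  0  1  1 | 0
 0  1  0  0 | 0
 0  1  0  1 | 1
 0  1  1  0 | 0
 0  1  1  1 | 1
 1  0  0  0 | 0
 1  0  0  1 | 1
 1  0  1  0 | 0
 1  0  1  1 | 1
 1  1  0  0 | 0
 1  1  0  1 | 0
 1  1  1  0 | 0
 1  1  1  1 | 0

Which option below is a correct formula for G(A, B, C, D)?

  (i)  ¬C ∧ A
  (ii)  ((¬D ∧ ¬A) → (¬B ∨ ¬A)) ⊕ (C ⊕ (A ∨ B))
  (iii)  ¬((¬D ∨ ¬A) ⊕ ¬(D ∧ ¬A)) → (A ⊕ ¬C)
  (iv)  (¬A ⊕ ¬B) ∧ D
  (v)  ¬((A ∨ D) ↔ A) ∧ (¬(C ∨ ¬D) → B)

iv

(i) disagrees with G on (0,1,0,1) (formula → 0, table → 1); rule it out.
(ii) disagrees with G on (0,0,0,0) (formula → 1, table → 0); rule it out.
(iii) disagrees with G on (0,0,0,0) (formula → 1, table → 0); rule it out.
(v) disagrees with G on (0,0,1,1) (formula → 1, table → 0); rule it out.
(iv) is the remaining candidate, and it agrees with G on all 16 inputs.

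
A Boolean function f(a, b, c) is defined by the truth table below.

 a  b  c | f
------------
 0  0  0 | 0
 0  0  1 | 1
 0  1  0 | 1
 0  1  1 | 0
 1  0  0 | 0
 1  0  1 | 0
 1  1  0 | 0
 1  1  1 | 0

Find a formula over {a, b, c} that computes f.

The 1-rows are (0,0,1), (0,1,0). Each contributes one minterm — ¬a·¬b·c; ¬a·b·¬c — and their disjunction is a sum-of-products form of f.

f(a, b, c) = ((not a and not b) and c) or ((not a and b) and not c)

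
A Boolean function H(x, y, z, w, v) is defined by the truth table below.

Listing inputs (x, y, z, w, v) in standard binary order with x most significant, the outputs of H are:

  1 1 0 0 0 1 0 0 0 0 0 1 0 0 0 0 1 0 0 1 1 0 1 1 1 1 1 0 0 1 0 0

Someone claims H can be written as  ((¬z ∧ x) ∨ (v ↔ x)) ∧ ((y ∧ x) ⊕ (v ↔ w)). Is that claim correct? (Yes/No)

No

Test each input against both H and the formula:
  x=0, y=0, z=0, w=0, v=0: formula gives 1, H = 1 ✓
  x=0, y=0, z=0, w=0, v=1: formula gives 0, but H = 1 ✗
Since they disagree at (0,0,0,0,1), the expression is not a correct formula for H.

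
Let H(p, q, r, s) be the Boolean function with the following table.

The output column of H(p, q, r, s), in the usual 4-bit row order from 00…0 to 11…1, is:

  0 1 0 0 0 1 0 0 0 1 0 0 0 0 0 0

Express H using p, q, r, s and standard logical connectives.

Collect the rows where H=1 — (0,0,0,1), (0,1,0,1), (1,0,0,1) — and write one minterm per row: ¬p·¬q·¬r·s, ¬p·q·¬r·s, p·¬q·¬r·s. Their union (logical OR) reproduces the table exactly.

H(p, q, r, s) = ((((not p and not q) and not r) and s) or (((not p and q) and not r) and s)) or (((p and not q) and not r) and s)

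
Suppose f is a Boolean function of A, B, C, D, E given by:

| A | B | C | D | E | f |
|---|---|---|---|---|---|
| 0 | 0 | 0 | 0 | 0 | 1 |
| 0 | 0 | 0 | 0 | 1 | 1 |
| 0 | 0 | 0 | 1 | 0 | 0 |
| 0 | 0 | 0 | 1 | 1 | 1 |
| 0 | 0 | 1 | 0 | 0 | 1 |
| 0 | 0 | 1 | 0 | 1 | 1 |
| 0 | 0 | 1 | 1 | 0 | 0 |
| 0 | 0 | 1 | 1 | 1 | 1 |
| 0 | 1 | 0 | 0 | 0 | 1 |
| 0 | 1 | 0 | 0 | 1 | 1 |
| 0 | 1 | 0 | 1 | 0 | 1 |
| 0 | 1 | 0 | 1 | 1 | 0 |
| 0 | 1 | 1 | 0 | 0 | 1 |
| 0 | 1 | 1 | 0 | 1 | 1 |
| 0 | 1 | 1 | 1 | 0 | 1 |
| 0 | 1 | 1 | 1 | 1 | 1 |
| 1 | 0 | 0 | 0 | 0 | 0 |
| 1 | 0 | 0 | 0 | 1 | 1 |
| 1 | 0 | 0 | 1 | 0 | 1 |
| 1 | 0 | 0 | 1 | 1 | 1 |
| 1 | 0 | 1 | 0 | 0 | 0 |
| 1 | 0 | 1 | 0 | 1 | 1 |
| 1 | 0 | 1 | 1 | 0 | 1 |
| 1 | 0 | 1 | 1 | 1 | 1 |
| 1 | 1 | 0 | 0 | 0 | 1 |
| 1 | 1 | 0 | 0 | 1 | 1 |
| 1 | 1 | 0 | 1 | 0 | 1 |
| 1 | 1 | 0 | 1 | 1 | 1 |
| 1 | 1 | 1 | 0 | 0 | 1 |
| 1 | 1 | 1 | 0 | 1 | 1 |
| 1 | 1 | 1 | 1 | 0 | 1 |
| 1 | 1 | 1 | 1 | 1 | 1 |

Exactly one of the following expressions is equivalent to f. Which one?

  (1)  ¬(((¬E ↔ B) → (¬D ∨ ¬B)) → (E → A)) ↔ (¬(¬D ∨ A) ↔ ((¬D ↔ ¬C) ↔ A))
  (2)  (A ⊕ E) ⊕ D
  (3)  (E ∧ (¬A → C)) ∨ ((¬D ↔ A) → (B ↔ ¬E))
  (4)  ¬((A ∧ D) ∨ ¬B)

(1) disagrees with f on (0,0,0,0,0) (formula → 0, table → 1); rule it out.
(2) disagrees with f on (0,0,0,0,0) (formula → 0, table → 1); rule it out.
(4) disagrees with f on (0,0,0,0,0) (formula → 0, table → 1); rule it out.
That leaves (3). Evaluating it on every row reproduces the table of f exactly.

3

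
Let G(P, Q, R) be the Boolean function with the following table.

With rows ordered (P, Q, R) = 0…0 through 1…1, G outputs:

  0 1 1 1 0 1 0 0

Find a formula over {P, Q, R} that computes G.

G(P, Q, R) = ((((~P & ~Q) & R) | ((~P & Q) & ~R)) | ((~P & Q) & R)) | ((P & ~Q) & R)

Collect the rows where G=1 — (0,0,1), (0,1,0), (0,1,1), (1,0,1) — and write one minterm per row: ¬P·¬Q·R, ¬P·Q·¬R, ¬P·Q·R, P·¬Q·R. Their union (logical OR) reproduces the table exactly.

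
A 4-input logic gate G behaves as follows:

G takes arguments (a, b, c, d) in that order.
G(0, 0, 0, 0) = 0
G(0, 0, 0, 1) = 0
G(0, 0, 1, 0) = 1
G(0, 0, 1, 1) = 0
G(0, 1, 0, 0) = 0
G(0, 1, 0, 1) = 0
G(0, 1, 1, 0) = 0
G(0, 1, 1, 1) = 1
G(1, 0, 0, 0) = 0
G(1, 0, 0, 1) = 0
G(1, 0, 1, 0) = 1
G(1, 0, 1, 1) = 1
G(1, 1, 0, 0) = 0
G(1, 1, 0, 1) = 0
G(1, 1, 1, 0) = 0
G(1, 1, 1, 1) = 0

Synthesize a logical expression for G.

G=1 on 4 inputs: (0,0,1,0), (0,1,1,1), (1,0,1,0), (1,0,1,1). Reading each as a conjunction of literals (¬a·¬b·c·¬d, ¬a·b·c·d, a·¬b·c·¬d, a·¬b·c·d) and taking the OR gives the canonical DNF.

G(a, b, c, d) = (((((~a & ~b) & c) & ~d) | (((~a & b) & c) & d)) | (((a & ~b) & c) & ~d)) | (((a & ~b) & c) & d)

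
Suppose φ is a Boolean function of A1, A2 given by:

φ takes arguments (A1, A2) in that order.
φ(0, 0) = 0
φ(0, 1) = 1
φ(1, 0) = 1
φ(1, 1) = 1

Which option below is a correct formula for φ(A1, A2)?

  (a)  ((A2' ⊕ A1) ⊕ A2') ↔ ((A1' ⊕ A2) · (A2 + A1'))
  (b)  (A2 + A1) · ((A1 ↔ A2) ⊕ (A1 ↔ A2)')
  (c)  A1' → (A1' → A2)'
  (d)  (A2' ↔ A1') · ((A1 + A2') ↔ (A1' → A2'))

(a): at (1,0) it gives 0, but φ = 1 — eliminated.
(c): at (0,0) it gives 1, but φ = 0 — eliminated.
(d): at (0,0) it gives 1, but φ = 0 — eliminated.
(b) is the remaining candidate, and it agrees with φ on all 4 inputs.

b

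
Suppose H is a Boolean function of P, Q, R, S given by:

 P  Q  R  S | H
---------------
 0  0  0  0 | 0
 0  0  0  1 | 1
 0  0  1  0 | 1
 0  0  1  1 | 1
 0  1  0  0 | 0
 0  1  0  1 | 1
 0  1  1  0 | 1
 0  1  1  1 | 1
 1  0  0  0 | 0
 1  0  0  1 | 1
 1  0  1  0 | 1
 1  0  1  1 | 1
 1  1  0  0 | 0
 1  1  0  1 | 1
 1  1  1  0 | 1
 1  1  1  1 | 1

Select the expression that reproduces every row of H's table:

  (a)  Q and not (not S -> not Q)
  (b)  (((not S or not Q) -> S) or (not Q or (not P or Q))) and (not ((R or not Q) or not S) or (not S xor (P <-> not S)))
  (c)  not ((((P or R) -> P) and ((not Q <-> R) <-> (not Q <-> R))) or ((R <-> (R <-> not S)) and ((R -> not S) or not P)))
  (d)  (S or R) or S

(a): at (0,0,0,1) it gives 0, but H = 1 — eliminated.
(b): at (0,0,0,0) it gives 1, but H = 0 — eliminated.
(c): at (0,0,0,1) it gives 0, but H = 1 — eliminated.
That leaves (d). Evaluating it on every row reproduces the table of H exactly.

d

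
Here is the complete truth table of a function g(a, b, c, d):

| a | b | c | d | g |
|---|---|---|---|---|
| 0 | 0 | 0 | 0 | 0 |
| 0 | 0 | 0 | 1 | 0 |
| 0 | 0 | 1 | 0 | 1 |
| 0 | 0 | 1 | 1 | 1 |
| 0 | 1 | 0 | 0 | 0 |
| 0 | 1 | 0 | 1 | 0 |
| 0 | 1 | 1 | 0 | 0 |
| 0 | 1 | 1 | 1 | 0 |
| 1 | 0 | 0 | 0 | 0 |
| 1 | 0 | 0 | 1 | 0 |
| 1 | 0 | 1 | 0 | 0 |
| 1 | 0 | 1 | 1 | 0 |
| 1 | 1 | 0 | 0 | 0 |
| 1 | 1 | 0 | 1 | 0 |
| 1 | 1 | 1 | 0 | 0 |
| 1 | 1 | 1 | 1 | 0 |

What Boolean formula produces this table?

g(a, b, c, d) = (((a' · b') · c) · d') + (((a' · b') · c) · d)

Collect the rows where g=1 — (0,0,1,0), (0,0,1,1) — and write one minterm per row: ¬a·¬b·c·¬d, ¬a·¬b·c·d. Their union (logical OR) reproduces the table exactly.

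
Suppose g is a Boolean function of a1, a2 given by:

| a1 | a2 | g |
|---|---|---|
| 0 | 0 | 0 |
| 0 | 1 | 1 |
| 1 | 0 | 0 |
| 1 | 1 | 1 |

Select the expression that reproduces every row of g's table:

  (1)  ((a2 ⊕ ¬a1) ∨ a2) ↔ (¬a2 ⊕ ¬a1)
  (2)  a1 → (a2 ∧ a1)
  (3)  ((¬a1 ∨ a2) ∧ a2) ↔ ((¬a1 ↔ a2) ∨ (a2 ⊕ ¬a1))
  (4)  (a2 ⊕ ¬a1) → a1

(1): at (1,1) it gives 0, but g = 1 — eliminated.
(2): at (0,0) it gives 1, but g = 0 — eliminated.
(4): at (1,0) it gives 1, but g = 0 — eliminated.
Only (3) survives; checking it on all 4 rows confirms it matches g.

3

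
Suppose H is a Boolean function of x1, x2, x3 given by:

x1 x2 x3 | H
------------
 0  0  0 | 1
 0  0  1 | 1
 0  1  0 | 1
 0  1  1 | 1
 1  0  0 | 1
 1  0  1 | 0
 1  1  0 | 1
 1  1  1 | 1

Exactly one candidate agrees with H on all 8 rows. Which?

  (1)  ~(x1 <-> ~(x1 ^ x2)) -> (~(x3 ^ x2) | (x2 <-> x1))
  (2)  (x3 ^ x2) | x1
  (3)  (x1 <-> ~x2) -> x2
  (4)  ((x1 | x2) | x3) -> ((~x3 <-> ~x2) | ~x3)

1

(2) fails at (0,0,0): the formula yields 0, H is 1.
(3) fails at (1,0,0): the formula yields 0, H is 1.
(4) fails at (0,0,1): the formula yields 0, H is 1.
(1) is the remaining candidate, and it agrees with H on all 8 inputs.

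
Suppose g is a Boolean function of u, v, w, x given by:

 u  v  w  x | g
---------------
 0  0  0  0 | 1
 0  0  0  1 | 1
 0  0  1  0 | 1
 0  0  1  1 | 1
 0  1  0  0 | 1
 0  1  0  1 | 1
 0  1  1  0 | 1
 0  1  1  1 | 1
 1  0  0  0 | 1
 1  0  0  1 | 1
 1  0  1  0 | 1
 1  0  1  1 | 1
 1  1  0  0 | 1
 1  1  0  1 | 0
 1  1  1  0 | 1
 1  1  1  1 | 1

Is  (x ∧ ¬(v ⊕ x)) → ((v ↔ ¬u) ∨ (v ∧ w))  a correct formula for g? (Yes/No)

Yes

Test each input against both g and the formula:
  u=0, v=0, w=0, x=0: formula gives 1, g = 1 ✓
  u=0, v=0, w=0, x=1: formula gives 1, g = 1 ✓
  u=0, v=0, w=1, x=0: formula gives 1, g = 1 ✓
  u=0, v=0, w=1, x=1: formula gives 1, g = 1 ✓
  … (the remaining 12 rows also agree.)
All 16 rows match — the expression computes g exactly.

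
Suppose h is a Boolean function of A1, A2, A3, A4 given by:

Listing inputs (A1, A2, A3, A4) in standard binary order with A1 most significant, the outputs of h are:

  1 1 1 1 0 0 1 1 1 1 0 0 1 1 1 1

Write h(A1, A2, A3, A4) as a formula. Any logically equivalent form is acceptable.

h(A1, A2, A3, A4) = ~((((((~A1 & A2) & ~A3) & ~A4) | (((~A1 & A2) & ~A3) & A4)) | (((A1 & ~A2) & A3) & ~A4)) | (((A1 & ~A2) & A3) & A4))

The 0-rows are (0,1,0,0), (0,1,0,1), (1,0,1,0), (1,0,1,1). Take each as a conjunction (¬A1·A2·¬A3·¬A4, ¬A1·A2·¬A3·A4, A1·¬A2·A3·¬A4, A1·¬A2·A3·A4), form their disjunction, and complement — that gives a formula that is 1 everywhere h is.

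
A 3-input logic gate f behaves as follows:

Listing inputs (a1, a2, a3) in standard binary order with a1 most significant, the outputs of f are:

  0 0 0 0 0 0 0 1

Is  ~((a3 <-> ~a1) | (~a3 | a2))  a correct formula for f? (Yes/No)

No

Test each input against both f and the formula:
  a1=0, a2=0, a3=0: formula gives 0, f = 0 ✓
  a1=0, a2=0, a3=1: formula gives 0, f = 0 ✓
  a1=0, a2=1, a3=0: formula gives 0, f = 0 ✓
  a1=0, a2=1, a3=1: formula gives 0, f = 0 ✓
  a1=1, a2=0, a3=0: formula gives 0, f = 0 ✓
  a1=1, a2=0, a3=1: formula gives 1, but f = 0 ✗
A single disagreement suffices: at (1,0,1) they differ, so the formula does not compute f.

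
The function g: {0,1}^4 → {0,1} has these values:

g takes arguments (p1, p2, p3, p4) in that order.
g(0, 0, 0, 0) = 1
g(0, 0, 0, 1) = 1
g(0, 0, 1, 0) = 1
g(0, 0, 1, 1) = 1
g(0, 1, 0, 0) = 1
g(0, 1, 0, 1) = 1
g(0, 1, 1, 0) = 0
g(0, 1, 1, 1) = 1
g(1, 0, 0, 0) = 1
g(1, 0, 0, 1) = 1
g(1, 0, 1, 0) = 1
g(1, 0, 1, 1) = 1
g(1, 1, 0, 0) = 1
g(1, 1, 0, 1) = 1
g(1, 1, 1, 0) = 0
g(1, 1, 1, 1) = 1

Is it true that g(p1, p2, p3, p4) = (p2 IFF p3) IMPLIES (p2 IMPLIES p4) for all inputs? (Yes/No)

Yes

Test each input against both g and the formula:
  p1=0, p2=0, p3=0, p4=0: formula gives 1, g = 1 ✓
  p1=0, p2=0, p3=0, p4=1: formula gives 1, g = 1 ✓
  p1=0, p2=0, p3=1, p4=0: formula gives 1, g = 1 ✓
  p1=0, p2=0, p3=1, p4=1: formula gives 1, g = 1 ✓
  …and likewise for the remaining 12 rows.
Every row agrees, so the formula is equivalent.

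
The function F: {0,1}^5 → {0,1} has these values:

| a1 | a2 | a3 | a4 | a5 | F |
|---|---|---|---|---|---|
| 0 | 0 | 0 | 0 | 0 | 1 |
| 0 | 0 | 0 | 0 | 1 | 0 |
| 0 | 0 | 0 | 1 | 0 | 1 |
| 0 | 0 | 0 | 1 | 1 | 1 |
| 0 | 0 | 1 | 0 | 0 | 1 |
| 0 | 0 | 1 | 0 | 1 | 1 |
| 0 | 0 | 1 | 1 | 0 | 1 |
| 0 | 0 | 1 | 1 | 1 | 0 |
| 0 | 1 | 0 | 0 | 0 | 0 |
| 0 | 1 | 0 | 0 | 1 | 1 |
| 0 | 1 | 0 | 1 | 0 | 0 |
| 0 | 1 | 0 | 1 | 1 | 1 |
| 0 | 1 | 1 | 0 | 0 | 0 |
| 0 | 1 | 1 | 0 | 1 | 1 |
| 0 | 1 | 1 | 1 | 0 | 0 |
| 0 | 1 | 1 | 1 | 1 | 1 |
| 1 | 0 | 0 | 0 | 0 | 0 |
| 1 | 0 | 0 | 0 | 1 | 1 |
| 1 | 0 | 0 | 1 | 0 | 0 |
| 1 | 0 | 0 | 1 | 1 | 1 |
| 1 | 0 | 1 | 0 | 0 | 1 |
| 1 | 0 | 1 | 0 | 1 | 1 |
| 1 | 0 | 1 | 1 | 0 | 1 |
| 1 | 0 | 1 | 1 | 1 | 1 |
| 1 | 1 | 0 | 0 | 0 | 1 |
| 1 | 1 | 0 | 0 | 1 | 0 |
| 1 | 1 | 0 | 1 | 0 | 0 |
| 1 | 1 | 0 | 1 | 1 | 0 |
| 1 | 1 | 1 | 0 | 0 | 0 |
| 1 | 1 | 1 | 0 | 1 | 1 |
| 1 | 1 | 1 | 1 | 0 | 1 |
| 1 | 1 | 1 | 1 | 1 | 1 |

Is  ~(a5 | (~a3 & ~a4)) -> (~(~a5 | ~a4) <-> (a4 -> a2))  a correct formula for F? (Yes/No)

No

Test each input against both F and the formula:
  a1=0, a2=0, a3=0, a4=0, a5=0: formula gives 1, F = 1 ✓
  a1=0, a2=0, a3=0, a4=0, a5=1: formula gives 1, but F = 0 ✗
Row (0,0,0,0,1) is a counterexample, so the formula is not equivalent to F.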